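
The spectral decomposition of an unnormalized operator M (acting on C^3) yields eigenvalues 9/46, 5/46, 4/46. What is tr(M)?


tr(M) = sum of eigenvalues
= 9/46 + 5/46 + 4/46
= 18/46
= 0.3913

0.3913


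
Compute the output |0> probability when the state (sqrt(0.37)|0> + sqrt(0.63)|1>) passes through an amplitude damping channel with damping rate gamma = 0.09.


For amplitude damping with parameter gamma on state sqrt(a)|0> + sqrt(b)|1>:
alpha^2 = 0.37, beta^2 = 0.63
P(|0>) = alpha^2 + gamma * beta^2
= 0.37 + 0.09 * 0.63
= 0.37 + 0.0567
= 0.4267

0.4267


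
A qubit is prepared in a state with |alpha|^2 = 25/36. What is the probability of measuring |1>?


|alpha|^2 = 25/36 = 0.6944
|beta|^2 = 1 - 25/36 = 11/36 = 0.3056
P(|1>) = |beta|^2 = 0.3056

0.3056


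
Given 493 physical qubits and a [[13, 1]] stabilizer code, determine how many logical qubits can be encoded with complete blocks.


Each code block uses 13 physical qubits for 1 logical qubit(s).
Number of complete blocks = floor(493 / 13) = 37
Logical qubits = 37 * 1
= 37

37


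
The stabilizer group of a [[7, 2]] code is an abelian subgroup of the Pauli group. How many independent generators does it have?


For an [[n,k]] stabilizer code:
Number of stabilizer generators = n - k
= 7 - 2
= 5

5


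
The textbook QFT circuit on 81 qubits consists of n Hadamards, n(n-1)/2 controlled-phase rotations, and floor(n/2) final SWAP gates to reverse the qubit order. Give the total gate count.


Hadamard gates: 81
Controlled rotations: n*(n-1)/2 = 81*80/2 = 3240
SWAP gates: floor(n/2) = floor(81/2) = 40
Total = 81 + 3240 + 40
= 3361

3361


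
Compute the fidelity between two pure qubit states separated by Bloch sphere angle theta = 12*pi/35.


For states separated by angle theta on Bloch sphere:
F = cos^2(theta/2)
theta = 12*pi/35 = 1.0771
theta/2 = 0.5386
cos(theta/2) = 0.8584
F = 0.7369

0.7369


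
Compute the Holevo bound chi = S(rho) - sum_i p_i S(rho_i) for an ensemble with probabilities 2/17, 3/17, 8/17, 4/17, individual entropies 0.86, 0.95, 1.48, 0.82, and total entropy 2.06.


chi = S(rho) - sum_i p_i * S(rho_i)
Weighted entropy = 2/17 * 0.86 + 3/17 * 0.95 + 8/17 * 1.48 + 4/17 * 0.82
= 1.1582
chi = 2.06 - 1.1582
= 0.9018

0.9018


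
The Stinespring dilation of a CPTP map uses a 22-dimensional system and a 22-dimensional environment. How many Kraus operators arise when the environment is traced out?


Tracing out the environment in an orthonormal basis {|i>_E} gives Kraus operators K_i = <i|_E U |0>_E.
Number of Kraus operators = dim(H_env) = d_env
= 22

22


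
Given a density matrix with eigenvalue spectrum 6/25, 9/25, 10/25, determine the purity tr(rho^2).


tr(rho^2) = sum of eigenvalues squared
= (6/25)^2 + (9/25)^2 + (10/25)^2
= (36 + 81 + 100) / 625
= 217/625
= 0.3472

0.3472


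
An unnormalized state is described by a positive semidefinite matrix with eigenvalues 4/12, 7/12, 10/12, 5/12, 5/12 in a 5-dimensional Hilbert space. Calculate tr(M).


tr(M) = sum of eigenvalues
= 4/12 + 7/12 + 10/12 + 5/12 + 5/12
= 31/12
= 2.5833

2.5833


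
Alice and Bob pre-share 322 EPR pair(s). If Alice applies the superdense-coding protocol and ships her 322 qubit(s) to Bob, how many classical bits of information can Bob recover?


Superdense coding allows 2 classical bits per shared entangled pair.
322 pair(s) -> 2 * 322 = 644 classical bits

644


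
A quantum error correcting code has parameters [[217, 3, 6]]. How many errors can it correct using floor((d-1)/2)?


Code parameters: [[217, 3, 6]], distance d = 6.
Number of correctable errors = floor((d-1)/2)
= floor((6 - 1)/2)
= floor(5/2)
= 2

2


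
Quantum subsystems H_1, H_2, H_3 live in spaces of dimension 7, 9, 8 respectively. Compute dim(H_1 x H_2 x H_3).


dim(H_1 x H_2 x H_3) = 7 * 9 * 8
= 63 * 8
= 504

504


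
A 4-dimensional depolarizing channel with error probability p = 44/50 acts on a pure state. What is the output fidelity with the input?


F = (1-p) + p/d
= (1 - 0.8800) + 0.8800/4
= 0.1200 + 0.2200
= 0.3400

0.3400


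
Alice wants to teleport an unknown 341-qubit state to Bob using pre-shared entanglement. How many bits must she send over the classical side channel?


Quantum teleportation requires 2 classical bits per qubit teleported.
341 qubit(s) -> 2 * 341 = 682 classical bits

682


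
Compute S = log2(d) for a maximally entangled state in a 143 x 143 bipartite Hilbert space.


For a maximally entangled state in d x d:
S = log2(d) = log2(143)
= 7.1599

7.1599


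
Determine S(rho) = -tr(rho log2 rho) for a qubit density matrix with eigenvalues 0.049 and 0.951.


S = -p*log2(p) - (1-p)*log2(1-p)
p = 0.0490, 1-p = 0.9510
= -0.0490 * log2(0.0490) - 0.9510 * log2(0.9510)
= -(-0.2132) - (-0.0689)
= 0.2821

0.2821


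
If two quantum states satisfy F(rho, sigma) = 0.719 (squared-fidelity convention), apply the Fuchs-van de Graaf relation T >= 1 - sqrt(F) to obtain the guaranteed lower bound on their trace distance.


Fuchs-van de Graaf (squared-fidelity convention): 1 - sqrt(F) <= T <= sqrt(1 - F).
Lower bound: T >= 1 - sqrt(F)
sqrt(F) = sqrt(0.719) = 0.8479
T >= 1 - 0.8479
T >= 0.1521

0.1521


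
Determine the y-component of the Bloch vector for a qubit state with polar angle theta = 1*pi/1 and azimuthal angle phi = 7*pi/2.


theta = 3.1416, phi = 10.9956
r_y = sin(theta)*sin(phi) = 0.0000 * -1.0000
r_y = 0.0000

0.0000


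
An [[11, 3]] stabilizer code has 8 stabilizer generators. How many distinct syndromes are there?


Each stabilizer generator gives a binary (+1 or -1) measurement outcome.
With 8 independent generators:
Total syndromes = 2^8
= 256

256


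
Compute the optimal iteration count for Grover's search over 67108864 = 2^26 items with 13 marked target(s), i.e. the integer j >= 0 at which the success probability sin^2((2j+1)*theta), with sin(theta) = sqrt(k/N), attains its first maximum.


After j Grover iterations the success probability is P(j) = sin^2((2j+1)*theta), where sin(theta) = sqrt(k/N).
N = 2^26 = 67108864, k = 13
sin(theta) = sqrt(k/N) = 0.0004401307709
theta = arcsin(sqrt(k/N)) = 0.0004401307851 rad
P(j) reaches its first maximum when (2j+1)*theta is as close as possible to pi/2, i.e. j = round(pi/(4*theta) - 1/2).
pi/(4*theta) - 1/2 = 1783.9654
(For comparison, the common estimate pi/4 * sqrt(N/k) = 1784.4655; the exact maximiser is used here.)
Optimal iterations = 1784

1784


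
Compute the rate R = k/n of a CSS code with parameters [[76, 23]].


Code rate R = k/n
= 23/76
= 0.3026

0.3026


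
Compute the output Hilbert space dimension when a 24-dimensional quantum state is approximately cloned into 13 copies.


Output space = H^(tensor 13) where dim(H) = 24
dim = 24^13
= 576 (after 2 factors)
= 13824 (after 3 factors)
= 331776 (after 4 factors)
= 7962624 (after 5 factors)
= 191102976 (after 6 factors)
= 4586471424 (after 7 factors)
= 110075314176 (after 8 factors)
= 2641807540224 (after 9 factors)
= 63403380965376 (after 10 factors)
= 1521681143169024 (after 11 factors)
= 36520347436056576 (after 12 factors)
= 876488338465357824 (after 13 factors)
= 876488338465357824

876488338465357824


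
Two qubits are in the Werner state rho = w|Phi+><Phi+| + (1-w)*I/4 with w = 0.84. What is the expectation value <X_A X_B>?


|Phi+> = (|00> + |11>)/sqrt(2)
For the pure Bell state, <X_A X_B> = +1 (Bell-state Pauli correlator).
The maximally-mixed part I/4 has tr(I/4 * P tensor P) = 0 for any traceless Pauli P.
So <X_A X_B>_rho = w * (+1) + (1 - w) * 0
= 0.84 * (+1)
= 0.8400

0.8400


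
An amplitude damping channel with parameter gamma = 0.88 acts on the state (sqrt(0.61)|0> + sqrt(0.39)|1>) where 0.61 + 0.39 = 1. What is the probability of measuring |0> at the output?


For amplitude damping with parameter gamma on state sqrt(a)|0> + sqrt(b)|1>:
alpha^2 = 0.61, beta^2 = 0.39
P(|0>) = alpha^2 + gamma * beta^2
= 0.61 + 0.88 * 0.39
= 0.61 + 0.3432
= 0.9532

0.9532


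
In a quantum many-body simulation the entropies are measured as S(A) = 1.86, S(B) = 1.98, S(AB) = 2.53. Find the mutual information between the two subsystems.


I(A:B) = S(A) + S(B) - S(AB)
= 1.86 + 1.98 - 2.53
= 1.3100

1.3100


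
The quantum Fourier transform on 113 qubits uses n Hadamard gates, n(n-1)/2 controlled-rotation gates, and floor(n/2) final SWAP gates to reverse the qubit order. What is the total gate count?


Hadamard gates: 113
Controlled rotations: n*(n-1)/2 = 113*112/2 = 6328
SWAP gates: floor(n/2) = floor(113/2) = 56
Total = 113 + 6328 + 56
= 6497

6497


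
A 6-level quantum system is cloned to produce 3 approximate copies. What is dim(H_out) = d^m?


Output space = H^(tensor 3) where dim(H) = 6
dim = 6^3
= 36 (after 2 factors)
= 216 (after 3 factors)
= 216

216


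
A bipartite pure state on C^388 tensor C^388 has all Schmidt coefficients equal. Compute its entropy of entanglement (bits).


For a maximally entangled state in d x d:
S = log2(d) = log2(388)
= 8.5999

8.5999


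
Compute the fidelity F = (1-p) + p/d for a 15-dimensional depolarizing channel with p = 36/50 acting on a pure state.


F = (1-p) + p/d
= (1 - 0.7200) + 0.7200/15
= 0.2800 + 0.0480
= 0.3280

0.3280


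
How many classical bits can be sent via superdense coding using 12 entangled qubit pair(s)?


Superdense coding allows 2 classical bits per shared entangled pair.
12 pair(s) -> 2 * 12 = 24 classical bits

24


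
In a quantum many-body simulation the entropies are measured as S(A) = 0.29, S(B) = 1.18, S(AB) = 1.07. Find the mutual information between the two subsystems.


I(A:B) = S(A) + S(B) - S(AB)
= 0.29 + 1.18 - 1.07
= 0.4000

0.4000


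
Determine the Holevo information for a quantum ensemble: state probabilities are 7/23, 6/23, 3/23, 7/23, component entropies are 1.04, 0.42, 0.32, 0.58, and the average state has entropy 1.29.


chi = S(rho) - sum_i p_i * S(rho_i)
Weighted entropy = 7/23 * 1.04 + 6/23 * 0.42 + 3/23 * 0.32 + 7/23 * 0.58
= 0.6443
chi = 1.29 - 0.6443
= 0.6457

0.6457


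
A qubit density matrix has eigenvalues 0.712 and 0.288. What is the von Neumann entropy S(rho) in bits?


S = -p*log2(p) - (1-p)*log2(1-p)
p = 0.7120, 1-p = 0.2880
= -0.7120 * log2(0.7120) - 0.2880 * log2(0.2880)
= -(-0.3489) - (-0.5172)
= 0.8661

0.8661


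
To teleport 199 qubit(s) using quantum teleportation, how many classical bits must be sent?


Quantum teleportation requires 2 classical bits per qubit teleported.
199 qubit(s) -> 2 * 199 = 398 classical bits

398


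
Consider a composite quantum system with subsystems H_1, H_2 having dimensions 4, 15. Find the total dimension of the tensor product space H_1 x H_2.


dim(H_1 x H_2) = 4 * 15
= 60

60


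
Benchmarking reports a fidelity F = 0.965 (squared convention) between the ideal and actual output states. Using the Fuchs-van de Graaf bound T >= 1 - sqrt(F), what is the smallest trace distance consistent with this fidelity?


Fuchs-van de Graaf (squared-fidelity convention): 1 - sqrt(F) <= T <= sqrt(1 - F).
Lower bound: T >= 1 - sqrt(F)
sqrt(F) = sqrt(0.965) = 0.9823
T >= 1 - 0.9823
T >= 0.0177

0.0177


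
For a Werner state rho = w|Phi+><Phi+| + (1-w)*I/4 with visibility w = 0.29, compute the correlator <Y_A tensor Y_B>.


|Phi+> = (|00> + |11>)/sqrt(2)
For the pure Bell state, <Y_A Y_B> = -1 (Bell-state Pauli correlator).
The maximally-mixed part I/4 has tr(I/4 * P tensor P) = 0 for any traceless Pauli P.
So <Y_A Y_B>_rho = w * (-1) + (1 - w) * 0
= 0.29 * (-1)
= -0.2900

-0.2900


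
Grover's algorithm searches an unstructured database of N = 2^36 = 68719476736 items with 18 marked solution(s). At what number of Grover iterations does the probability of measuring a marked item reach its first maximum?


After j Grover iterations the success probability is P(j) = sin^2((2j+1)*theta), where sin(theta) = sqrt(k/N).
N = 2^36 = 68719476736, k = 18
sin(theta) = sqrt(k/N) = 1.618438983e-05
theta = arcsin(sqrt(k/N)) = 1.618438983e-05 rad
P(j) reaches its first maximum when (2j+1)*theta is as close as possible to pi/2, i.e. j = round(pi/(4*theta) - 1/2).
pi/(4*theta) - 1/2 = 48527.6294
(For comparison, the common estimate pi/4 * sqrt(N/k) = 48528.1294; the exact maximiser is used here.)
Optimal iterations = 48528

48528


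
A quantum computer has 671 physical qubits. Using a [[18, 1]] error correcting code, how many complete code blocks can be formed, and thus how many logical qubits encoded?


Each code block uses 18 physical qubits for 1 logical qubit(s).
Number of complete blocks = floor(671 / 18) = 37
Logical qubits = 37 * 1
= 37

37


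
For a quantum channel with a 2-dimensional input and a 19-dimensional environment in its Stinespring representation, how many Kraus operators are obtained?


Tracing out the environment in an orthonormal basis {|i>_E} gives Kraus operators K_i = <i|_E U |0>_E.
Number of Kraus operators = dim(H_env) = d_env
= 19

19


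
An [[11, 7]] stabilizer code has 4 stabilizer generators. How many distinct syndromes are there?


Each stabilizer generator gives a binary (+1 or -1) measurement outcome.
With 4 independent generators:
Total syndromes = 2^4
= 16

16


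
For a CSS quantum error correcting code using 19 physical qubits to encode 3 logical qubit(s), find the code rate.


Code rate R = k/n
= 3/19
= 0.1579

0.1579


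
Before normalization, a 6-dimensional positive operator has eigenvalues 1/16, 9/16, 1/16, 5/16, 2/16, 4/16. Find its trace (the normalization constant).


tr(M) = sum of eigenvalues
= 1/16 + 9/16 + 1/16 + 5/16 + 2/16 + 4/16
= 22/16
= 1.3750

1.3750


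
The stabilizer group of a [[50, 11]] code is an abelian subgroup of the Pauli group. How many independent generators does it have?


For an [[n,k]] stabilizer code:
Number of stabilizer generators = n - k
= 50 - 11
= 39

39


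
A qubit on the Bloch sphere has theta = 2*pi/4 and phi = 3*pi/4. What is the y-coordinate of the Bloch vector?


theta = 1.5708, phi = 2.3562
r_y = sin(theta)*sin(phi) = 1.0000 * 0.7071
r_y = 0.7071

0.7071


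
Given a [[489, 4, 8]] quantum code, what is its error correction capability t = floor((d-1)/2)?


Code parameters: [[489, 4, 8]], distance d = 8.
Number of correctable errors = floor((d-1)/2)
= floor((8 - 1)/2)
= floor(7/2)
= 3

3


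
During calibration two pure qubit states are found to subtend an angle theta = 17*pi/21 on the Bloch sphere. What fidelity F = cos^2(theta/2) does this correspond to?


For states separated by angle theta on Bloch sphere:
F = cos^2(theta/2)
theta = 17*pi/21 = 2.5432
theta/2 = 1.2716
cos(theta/2) = 0.2948
F = 0.0869

0.0869


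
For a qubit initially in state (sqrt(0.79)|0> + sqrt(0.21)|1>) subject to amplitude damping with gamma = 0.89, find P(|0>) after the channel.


For amplitude damping with parameter gamma on state sqrt(a)|0> + sqrt(b)|1>:
alpha^2 = 0.79, beta^2 = 0.21
P(|0>) = alpha^2 + gamma * beta^2
= 0.79 + 0.89 * 0.21
= 0.79 + 0.1869
= 0.9769

0.9769


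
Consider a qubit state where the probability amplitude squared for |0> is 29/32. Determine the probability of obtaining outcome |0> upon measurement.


|alpha|^2 = 29/32 = 0.9062
|beta|^2 = 1 - 29/32 = 3/32 = 0.0938
P(|0>) = |alpha|^2 = 0.9062

0.9062


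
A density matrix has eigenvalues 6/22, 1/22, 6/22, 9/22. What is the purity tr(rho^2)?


tr(rho^2) = sum of eigenvalues squared
= (6/22)^2 + (1/22)^2 + (6/22)^2 + (9/22)^2
= (36 + 1 + 36 + 81) / 484
= 154/484
= 0.3182

0.3182


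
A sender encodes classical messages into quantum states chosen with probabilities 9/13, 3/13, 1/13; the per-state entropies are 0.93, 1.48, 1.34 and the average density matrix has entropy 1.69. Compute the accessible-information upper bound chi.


chi = S(rho) - sum_i p_i * S(rho_i)
Weighted entropy = 9/13 * 0.93 + 3/13 * 1.48 + 1/13 * 1.34
= 1.0885
chi = 1.69 - 1.0885
= 0.6015

0.6015


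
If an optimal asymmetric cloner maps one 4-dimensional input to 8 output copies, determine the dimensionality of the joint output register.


Output space = H^(tensor 8) where dim(H) = 4
dim = 4^8
= 16 (after 2 factors)
= 64 (after 3 factors)
= 256 (after 4 factors)
= 1024 (after 5 factors)
= 4096 (after 6 factors)
= 16384 (after 7 factors)
= 65536 (after 8 factors)
= 65536

65536


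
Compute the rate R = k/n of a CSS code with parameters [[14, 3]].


Code rate R = k/n
= 3/14
= 0.2143

0.2143


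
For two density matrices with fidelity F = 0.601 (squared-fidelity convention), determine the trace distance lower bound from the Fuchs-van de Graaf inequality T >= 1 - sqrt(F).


Fuchs-van de Graaf (squared-fidelity convention): 1 - sqrt(F) <= T <= sqrt(1 - F).
Lower bound: T >= 1 - sqrt(F)
sqrt(F) = sqrt(0.601) = 0.7752
T >= 1 - 0.7752
T >= 0.2248

0.2248


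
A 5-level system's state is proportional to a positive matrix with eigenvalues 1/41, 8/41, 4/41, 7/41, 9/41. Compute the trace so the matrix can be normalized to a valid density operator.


tr(M) = sum of eigenvalues
= 1/41 + 8/41 + 4/41 + 7/41 + 9/41
= 29/41
= 0.7073

0.7073


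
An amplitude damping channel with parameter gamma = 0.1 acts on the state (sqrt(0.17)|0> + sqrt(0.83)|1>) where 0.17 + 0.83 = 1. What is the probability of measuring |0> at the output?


For amplitude damping with parameter gamma on state sqrt(a)|0> + sqrt(b)|1>:
alpha^2 = 0.17, beta^2 = 0.83
P(|0>) = alpha^2 + gamma * beta^2
= 0.17 + 0.1 * 0.83
= 0.17 + 0.0830
= 0.2530

0.2530


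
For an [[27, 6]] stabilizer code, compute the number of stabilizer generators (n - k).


For an [[n,k]] stabilizer code:
Number of stabilizer generators = n - k
= 27 - 6
= 21

21


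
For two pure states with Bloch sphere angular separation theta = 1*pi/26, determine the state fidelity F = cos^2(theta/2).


For states separated by angle theta on Bloch sphere:
F = cos^2(theta/2)
theta = 1*pi/26 = 0.1208
theta/2 = 0.0604
cos(theta/2) = 0.9982
F = 0.9964

0.9964


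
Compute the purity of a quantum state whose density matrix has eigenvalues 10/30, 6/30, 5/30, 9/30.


tr(rho^2) = sum of eigenvalues squared
= (10/30)^2 + (6/30)^2 + (5/30)^2 + (9/30)^2
= (100 + 36 + 25 + 81) / 900
= 242/900
= 0.2689

0.2689


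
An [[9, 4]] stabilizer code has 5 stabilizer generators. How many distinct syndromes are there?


Each stabilizer generator gives a binary (+1 or -1) measurement outcome.
With 5 independent generators:
Total syndromes = 2^5
= 32

32


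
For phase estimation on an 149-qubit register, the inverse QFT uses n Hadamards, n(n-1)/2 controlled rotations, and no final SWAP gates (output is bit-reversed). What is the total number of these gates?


Hadamard gates: 149
Controlled rotations: n*(n-1)/2 = 149*148/2 = 11026
SWAP gates: 0 (omitted)
Total = 149 + 11026
= 11175

11175


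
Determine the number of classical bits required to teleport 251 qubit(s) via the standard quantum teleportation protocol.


Quantum teleportation requires 2 classical bits per qubit teleported.
251 qubit(s) -> 2 * 251 = 502 classical bits

502


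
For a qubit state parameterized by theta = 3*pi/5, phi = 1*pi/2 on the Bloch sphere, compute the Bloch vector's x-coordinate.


theta = 1.8850, phi = 1.5708
r_x = sin(theta)*cos(phi) = 0.9511 * 0.0000
r_x = 0.0000

0.0000


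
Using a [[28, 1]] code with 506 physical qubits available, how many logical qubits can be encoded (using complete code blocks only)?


Each code block uses 28 physical qubits for 1 logical qubit(s).
Number of complete blocks = floor(506 / 28) = 18
Logical qubits = 18 * 1
= 18

18


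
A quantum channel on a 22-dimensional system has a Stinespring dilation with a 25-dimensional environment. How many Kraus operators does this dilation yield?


Tracing out the environment in an orthonormal basis {|i>_E} gives Kraus operators K_i = <i|_E U |0>_E.
Number of Kraus operators = dim(H_env) = d_env
= 25

25


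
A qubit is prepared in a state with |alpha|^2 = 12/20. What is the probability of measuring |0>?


|alpha|^2 = 12/20 = 0.6000
|beta|^2 = 1 - 12/20 = 8/20 = 0.4000
P(|0>) = |alpha|^2 = 0.6000

0.6000


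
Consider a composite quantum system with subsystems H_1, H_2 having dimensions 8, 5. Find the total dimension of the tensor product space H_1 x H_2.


dim(H_1 x H_2) = 8 * 5
= 40

40


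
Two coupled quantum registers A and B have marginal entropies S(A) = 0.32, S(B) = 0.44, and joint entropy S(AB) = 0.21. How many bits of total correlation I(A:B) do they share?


I(A:B) = S(A) + S(B) - S(AB)
= 0.32 + 0.44 - 0.21
= 0.5500

0.5500


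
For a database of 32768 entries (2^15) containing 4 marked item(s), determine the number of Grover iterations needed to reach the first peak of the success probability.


After j Grover iterations the success probability is P(j) = sin^2((2j+1)*theta), where sin(theta) = sqrt(k/N).
N = 2^15 = 32768, k = 4
sin(theta) = sqrt(k/N) = 0.01104854346
theta = arcsin(sqrt(k/N)) = 0.01104876825 rad
P(j) reaches its first maximum when (2j+1)*theta is as close as possible to pi/2, i.e. j = round(pi/(4*theta) - 1/2).
pi/(4*theta) - 1/2 = 70.5847
(For comparison, the common estimate pi/4 * sqrt(N/k) = 71.0861; the exact maximiser is used here.)
Optimal iterations = 71

71


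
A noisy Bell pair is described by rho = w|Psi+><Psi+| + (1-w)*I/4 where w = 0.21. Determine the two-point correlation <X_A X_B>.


|Psi+> = (|01> + |10>)/sqrt(2)
For the pure Bell state, <X_A X_B> = +1 (Bell-state Pauli correlator).
The maximally-mixed part I/4 has tr(I/4 * P tensor P) = 0 for any traceless Pauli P.
So <X_A X_B>_rho = w * (+1) + (1 - w) * 0
= 0.21 * (+1)
= 0.2100

0.2100


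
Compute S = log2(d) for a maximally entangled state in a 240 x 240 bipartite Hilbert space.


For a maximally entangled state in d x d:
S = log2(d) = log2(240)
= 7.9069

7.9069


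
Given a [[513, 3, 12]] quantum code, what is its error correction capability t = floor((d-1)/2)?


Code parameters: [[513, 3, 12]], distance d = 12.
Number of correctable errors = floor((d-1)/2)
= floor((12 - 1)/2)
= floor(11/2)
= 5

5


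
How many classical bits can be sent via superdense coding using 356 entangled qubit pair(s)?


Superdense coding allows 2 classical bits per shared entangled pair.
356 pair(s) -> 2 * 356 = 712 classical bits

712


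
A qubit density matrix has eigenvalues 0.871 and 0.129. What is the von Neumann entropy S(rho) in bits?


S = -p*log2(p) - (1-p)*log2(1-p)
p = 0.8710, 1-p = 0.1290
= -0.8710 * log2(0.8710) - 0.1290 * log2(0.1290)
= -(-0.1736) - (-0.3811)
= 0.5547

0.5547


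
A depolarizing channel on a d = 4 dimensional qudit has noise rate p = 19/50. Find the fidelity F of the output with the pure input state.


F = (1-p) + p/d
= (1 - 0.3800) + 0.3800/4
= 0.6200 + 0.0950
= 0.7150

0.7150


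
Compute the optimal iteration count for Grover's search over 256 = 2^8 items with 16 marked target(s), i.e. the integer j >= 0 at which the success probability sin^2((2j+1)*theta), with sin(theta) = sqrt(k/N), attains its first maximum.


After j Grover iterations the success probability is P(j) = sin^2((2j+1)*theta), where sin(theta) = sqrt(k/N).
N = 2^8 = 256, k = 16
sin(theta) = sqrt(k/N) = 0.25
theta = arcsin(sqrt(k/N)) = 0.2526802551 rad
P(j) reaches its first maximum when (2j+1)*theta is as close as possible to pi/2, i.e. j = round(pi/(4*theta) - 1/2).
pi/(4*theta) - 1/2 = 2.6083
(For comparison, the common estimate pi/4 * sqrt(N/k) = 3.1416; the exact maximiser is used here.)
Optimal iterations = 3

3


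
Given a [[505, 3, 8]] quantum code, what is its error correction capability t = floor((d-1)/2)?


Code parameters: [[505, 3, 8]], distance d = 8.
Number of correctable errors = floor((d-1)/2)
= floor((8 - 1)/2)
= floor(7/2)
= 3

3


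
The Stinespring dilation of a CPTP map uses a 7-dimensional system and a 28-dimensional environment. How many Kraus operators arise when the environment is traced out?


Tracing out the environment in an orthonormal basis {|i>_E} gives Kraus operators K_i = <i|_E U |0>_E.
Number of Kraus operators = dim(H_env) = d_env
= 28

28


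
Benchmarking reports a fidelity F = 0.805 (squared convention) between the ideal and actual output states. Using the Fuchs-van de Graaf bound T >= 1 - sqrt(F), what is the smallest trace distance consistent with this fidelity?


Fuchs-van de Graaf (squared-fidelity convention): 1 - sqrt(F) <= T <= sqrt(1 - F).
Lower bound: T >= 1 - sqrt(F)
sqrt(F) = sqrt(0.805) = 0.8972
T >= 1 - 0.8972
T >= 0.1028

0.1028


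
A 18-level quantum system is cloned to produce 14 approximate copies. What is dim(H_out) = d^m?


Output space = H^(tensor 14) where dim(H) = 18
dim = 18^14
= 324 (after 2 factors)
= 5832 (after 3 factors)
= 104976 (after 4 factors)
= 1889568 (after 5 factors)
= 34012224 (after 6 factors)
= 612220032 (after 7 factors)
= 11019960576 (after 8 factors)
= 198359290368 (after 9 factors)
= 3570467226624 (after 10 factors)
= 64268410079232 (after 11 factors)
= 1156831381426176 (after 12 factors)
= 20822964865671168 (after 13 factors)
= 374813367582081024 (after 14 factors)
= 374813367582081024

374813367582081024


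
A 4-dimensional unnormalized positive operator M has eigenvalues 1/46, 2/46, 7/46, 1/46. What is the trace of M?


tr(M) = sum of eigenvalues
= 1/46 + 2/46 + 7/46 + 1/46
= 11/46
= 0.2391

0.2391


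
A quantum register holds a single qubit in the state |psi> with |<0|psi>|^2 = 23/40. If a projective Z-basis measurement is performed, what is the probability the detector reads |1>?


|alpha|^2 = 23/40 = 0.5750
|beta|^2 = 1 - 23/40 = 17/40 = 0.4250
P(|1>) = |beta|^2 = 0.4250

0.4250


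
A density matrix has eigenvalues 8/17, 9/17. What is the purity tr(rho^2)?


tr(rho^2) = sum of eigenvalues squared
= (8/17)^2 + (9/17)^2
= (64 + 81) / 289
= 145/289
= 0.5017

0.5017


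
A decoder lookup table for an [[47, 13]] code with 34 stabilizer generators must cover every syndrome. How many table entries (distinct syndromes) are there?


Each stabilizer generator gives a binary (+1 or -1) measurement outcome.
With 34 independent generators:
Total syndromes = 2^34
= 17179869184

17179869184


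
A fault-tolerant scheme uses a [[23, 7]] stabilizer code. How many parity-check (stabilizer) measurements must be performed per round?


For an [[n,k]] stabilizer code:
Number of stabilizer generators = n - k
= 23 - 7
= 16

16


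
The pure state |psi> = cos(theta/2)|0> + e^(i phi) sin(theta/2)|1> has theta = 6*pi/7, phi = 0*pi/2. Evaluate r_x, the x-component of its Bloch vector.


theta = 2.6928, phi = 0.0000
r_x = sin(theta)*cos(phi) = 0.4339 * 1.0000
r_x = 0.4339

0.4339


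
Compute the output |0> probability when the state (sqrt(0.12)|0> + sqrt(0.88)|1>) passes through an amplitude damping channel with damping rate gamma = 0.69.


For amplitude damping with parameter gamma on state sqrt(a)|0> + sqrt(b)|1>:
alpha^2 = 0.12, beta^2 = 0.88
P(|0>) = alpha^2 + gamma * beta^2
= 0.12 + 0.69 * 0.88
= 0.12 + 0.6072
= 0.7272

0.7272


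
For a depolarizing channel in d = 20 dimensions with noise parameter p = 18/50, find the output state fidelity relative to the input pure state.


F = (1-p) + p/d
= (1 - 0.3600) + 0.3600/20
= 0.6400 + 0.0180
= 0.6580

0.6580


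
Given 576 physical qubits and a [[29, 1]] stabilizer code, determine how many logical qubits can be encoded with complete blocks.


Each code block uses 29 physical qubits for 1 logical qubit(s).
Number of complete blocks = floor(576 / 29) = 19
Logical qubits = 19 * 1
= 19

19


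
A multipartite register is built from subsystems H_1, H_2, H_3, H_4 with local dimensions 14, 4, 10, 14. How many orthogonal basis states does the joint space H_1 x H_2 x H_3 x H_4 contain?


dim(H_1 x H_2 x H_3 x H_4) = 14 * 4 * 10 * 14
= 56 * 10 * 14
= 560 * 14
= 7840

7840


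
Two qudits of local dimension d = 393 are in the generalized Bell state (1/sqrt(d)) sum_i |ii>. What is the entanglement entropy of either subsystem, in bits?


For a maximally entangled state in d x d:
S = log2(d) = log2(393)
= 8.6184

8.6184


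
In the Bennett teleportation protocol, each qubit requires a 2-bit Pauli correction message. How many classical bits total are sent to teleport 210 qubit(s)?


Quantum teleportation requires 2 classical bits per qubit teleported.
210 qubit(s) -> 2 * 210 = 420 classical bits

420


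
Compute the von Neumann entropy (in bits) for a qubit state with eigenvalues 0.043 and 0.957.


S = -p*log2(p) - (1-p)*log2(1-p)
p = 0.0430, 1-p = 0.9570
= -0.0430 * log2(0.0430) - 0.9570 * log2(0.9570)
= -(-0.1952) - (-0.0607)
= 0.2559

0.2559


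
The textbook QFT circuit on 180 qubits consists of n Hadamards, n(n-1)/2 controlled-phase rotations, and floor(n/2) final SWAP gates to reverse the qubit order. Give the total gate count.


Hadamard gates: 180
Controlled rotations: n*(n-1)/2 = 180*179/2 = 16110
SWAP gates: floor(n/2) = floor(180/2) = 90
Total = 180 + 16110 + 90
= 16380

16380


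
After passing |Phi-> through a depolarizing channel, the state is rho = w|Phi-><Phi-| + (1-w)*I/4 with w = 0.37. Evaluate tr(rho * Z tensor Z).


|Phi-> = (|00> - |11>)/sqrt(2)
For the pure Bell state, <Z_A Z_B> = +1 (Bell-state Pauli correlator).
The maximally-mixed part I/4 has tr(I/4 * P tensor P) = 0 for any traceless Pauli P.
So <Z_A Z_B>_rho = w * (+1) + (1 - w) * 0
= 0.37 * (+1)
= 0.3700

0.3700


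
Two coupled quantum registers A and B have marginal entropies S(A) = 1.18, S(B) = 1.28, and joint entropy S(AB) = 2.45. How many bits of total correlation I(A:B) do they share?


I(A:B) = S(A) + S(B) - S(AB)
= 1.18 + 1.28 - 2.45
= 0.0100

0.0100


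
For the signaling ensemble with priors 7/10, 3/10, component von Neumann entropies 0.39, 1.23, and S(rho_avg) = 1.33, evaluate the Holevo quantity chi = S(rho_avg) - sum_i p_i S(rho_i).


chi = S(rho) - sum_i p_i * S(rho_i)
Weighted entropy = 7/10 * 0.39 + 3/10 * 1.23
= 0.6420
chi = 1.33 - 0.6420
= 0.6880

0.6880


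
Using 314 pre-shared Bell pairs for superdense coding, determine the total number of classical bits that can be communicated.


Superdense coding allows 2 classical bits per shared entangled pair.
314 pair(s) -> 2 * 314 = 628 classical bits

628


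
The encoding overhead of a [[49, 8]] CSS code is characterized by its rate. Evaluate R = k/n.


Code rate R = k/n
= 8/49
= 0.1633

0.1633


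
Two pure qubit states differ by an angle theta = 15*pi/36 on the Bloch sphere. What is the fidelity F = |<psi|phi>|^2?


For states separated by angle theta on Bloch sphere:
F = cos^2(theta/2)
theta = 15*pi/36 = 1.3090
theta/2 = 0.6545
cos(theta/2) = 0.7934
F = 0.6294

0.6294


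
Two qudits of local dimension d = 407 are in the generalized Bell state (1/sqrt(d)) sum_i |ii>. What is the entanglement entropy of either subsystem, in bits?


For a maximally entangled state in d x d:
S = log2(d) = log2(407)
= 8.6689

8.6689


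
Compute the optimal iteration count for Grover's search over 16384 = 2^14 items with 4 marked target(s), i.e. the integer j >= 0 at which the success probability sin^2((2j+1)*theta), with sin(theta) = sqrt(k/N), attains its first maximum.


After j Grover iterations the success probability is P(j) = sin^2((2j+1)*theta), where sin(theta) = sqrt(k/N).
N = 2^14 = 16384, k = 4
sin(theta) = sqrt(k/N) = 0.015625
theta = arcsin(sqrt(k/N)) = 0.01562563585 rad
P(j) reaches its first maximum when (2j+1)*theta is as close as possible to pi/2, i.e. j = round(pi/(4*theta) - 1/2).
pi/(4*theta) - 1/2 = 49.7634
(For comparison, the common estimate pi/4 * sqrt(N/k) = 50.2655; the exact maximiser is used here.)
Optimal iterations = 50

50


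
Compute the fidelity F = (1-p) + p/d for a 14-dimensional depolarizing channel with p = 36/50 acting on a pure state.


F = (1-p) + p/d
= (1 - 0.7200) + 0.7200/14
= 0.2800 + 0.0514
= 0.3314

0.3314


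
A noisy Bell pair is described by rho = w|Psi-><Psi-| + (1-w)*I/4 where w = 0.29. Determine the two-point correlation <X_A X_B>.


|Psi-> = (|01> - |10>)/sqrt(2)
For the pure Bell state, <X_A X_B> = -1 (Bell-state Pauli correlator).
The maximally-mixed part I/4 has tr(I/4 * P tensor P) = 0 for any traceless Pauli P.
So <X_A X_B>_rho = w * (-1) + (1 - w) * 0
= 0.29 * (-1)
= -0.2900

-0.2900


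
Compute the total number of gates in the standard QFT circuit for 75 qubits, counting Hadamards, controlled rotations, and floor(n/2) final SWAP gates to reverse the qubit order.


Hadamard gates: 75
Controlled rotations: n*(n-1)/2 = 75*74/2 = 2775
SWAP gates: floor(n/2) = floor(75/2) = 37
Total = 75 + 2775 + 37
= 2887

2887


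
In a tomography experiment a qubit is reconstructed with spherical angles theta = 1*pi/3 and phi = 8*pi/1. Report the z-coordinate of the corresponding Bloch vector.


theta = 1.0472, phi = 25.1327
r_z = cos(theta) = 0.5000

0.5000


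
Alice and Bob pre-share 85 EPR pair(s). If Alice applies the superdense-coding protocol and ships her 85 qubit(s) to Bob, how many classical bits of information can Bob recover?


Superdense coding allows 2 classical bits per shared entangled pair.
85 pair(s) -> 2 * 85 = 170 classical bits

170


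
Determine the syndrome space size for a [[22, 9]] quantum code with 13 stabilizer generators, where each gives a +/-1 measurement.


Each stabilizer generator gives a binary (+1 or -1) measurement outcome.
With 13 independent generators:
Total syndromes = 2^13
= 8192

8192


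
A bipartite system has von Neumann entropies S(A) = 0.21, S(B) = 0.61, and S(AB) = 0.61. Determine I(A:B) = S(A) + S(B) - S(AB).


I(A:B) = S(A) + S(B) - S(AB)
= 0.21 + 0.61 - 0.61
= 0.2100

0.2100


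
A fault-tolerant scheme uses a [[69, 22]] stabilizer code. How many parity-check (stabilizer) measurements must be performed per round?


For an [[n,k]] stabilizer code:
Number of stabilizer generators = n - k
= 69 - 22
= 47

47


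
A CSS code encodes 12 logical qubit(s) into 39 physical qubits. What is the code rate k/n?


Code rate R = k/n
= 12/39
= 0.3077

0.3077


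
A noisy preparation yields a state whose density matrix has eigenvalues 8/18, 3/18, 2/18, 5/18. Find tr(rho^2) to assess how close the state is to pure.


tr(rho^2) = sum of eigenvalues squared
= (8/18)^2 + (3/18)^2 + (2/18)^2 + (5/18)^2
= (64 + 9 + 4 + 25) / 324
= 102/324
= 0.3148

0.3148


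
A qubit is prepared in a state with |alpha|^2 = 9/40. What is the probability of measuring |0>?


|alpha|^2 = 9/40 = 0.2250
|beta|^2 = 1 - 9/40 = 31/40 = 0.7750
P(|0>) = |alpha|^2 = 0.2250

0.2250


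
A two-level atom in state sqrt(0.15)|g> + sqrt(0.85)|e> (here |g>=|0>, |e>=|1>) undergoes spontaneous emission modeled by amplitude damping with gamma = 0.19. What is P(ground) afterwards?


For amplitude damping with parameter gamma on state sqrt(a)|0> + sqrt(b)|1>:
alpha^2 = 0.15, beta^2 = 0.85
P(|0>) = alpha^2 + gamma * beta^2
= 0.15 + 0.19 * 0.85
= 0.15 + 0.1615
= 0.3115

0.3115


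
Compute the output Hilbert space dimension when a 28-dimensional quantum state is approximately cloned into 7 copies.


Output space = H^(tensor 7) where dim(H) = 28
dim = 28^7
= 784 (after 2 factors)
= 21952 (after 3 factors)
= 614656 (after 4 factors)
= 17210368 (after 5 factors)
= 481890304 (after 6 factors)
= 13492928512 (after 7 factors)
= 13492928512

13492928512


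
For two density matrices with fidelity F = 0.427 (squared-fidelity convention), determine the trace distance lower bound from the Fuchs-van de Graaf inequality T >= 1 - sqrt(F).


Fuchs-van de Graaf (squared-fidelity convention): 1 - sqrt(F) <= T <= sqrt(1 - F).
Lower bound: T >= 1 - sqrt(F)
sqrt(F) = sqrt(0.427) = 0.6535
T >= 1 - 0.6535
T >= 0.3465

0.3465


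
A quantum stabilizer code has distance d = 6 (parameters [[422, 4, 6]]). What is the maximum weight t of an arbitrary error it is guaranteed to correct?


Code parameters: [[422, 4, 6]], distance d = 6.
Number of correctable errors = floor((d-1)/2)
= floor((6 - 1)/2)
= floor(5/2)
= 2

2


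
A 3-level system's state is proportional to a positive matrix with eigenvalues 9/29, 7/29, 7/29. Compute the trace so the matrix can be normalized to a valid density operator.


tr(M) = sum of eigenvalues
= 9/29 + 7/29 + 7/29
= 23/29
= 0.7931

0.7931


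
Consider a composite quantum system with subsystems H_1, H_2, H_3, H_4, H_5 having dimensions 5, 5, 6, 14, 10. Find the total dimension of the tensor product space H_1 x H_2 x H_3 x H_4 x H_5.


dim(H_1 x H_2 x H_3 x H_4 x H_5) = 5 * 5 * 6 * 14 * 10
= 25 * 6 * 14 * 10
= 150 * 14 * 10
= 2100 * 10
= 21000

21000


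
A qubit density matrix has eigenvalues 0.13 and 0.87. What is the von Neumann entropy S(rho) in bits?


S = -p*log2(p) - (1-p)*log2(1-p)
p = 0.1300, 1-p = 0.8700
= -0.1300 * log2(0.1300) - 0.8700 * log2(0.8700)
= -(-0.3826) - (-0.1748)
= 0.5574

0.5574


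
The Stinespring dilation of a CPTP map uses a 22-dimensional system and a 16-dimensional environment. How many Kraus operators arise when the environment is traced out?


Tracing out the environment in an orthonormal basis {|i>_E} gives Kraus operators K_i = <i|_E U |0>_E.
Number of Kraus operators = dim(H_env) = d_env
= 16

16


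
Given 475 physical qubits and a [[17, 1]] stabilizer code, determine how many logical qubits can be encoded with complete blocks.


Each code block uses 17 physical qubits for 1 logical qubit(s).
Number of complete blocks = floor(475 / 17) = 27
Logical qubits = 27 * 1
= 27

27


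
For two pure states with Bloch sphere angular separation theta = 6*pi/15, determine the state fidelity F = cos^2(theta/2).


For states separated by angle theta on Bloch sphere:
F = cos^2(theta/2)
theta = 6*pi/15 = 1.2566
theta/2 = 0.6283
cos(theta/2) = 0.8090
F = 0.6545

0.6545


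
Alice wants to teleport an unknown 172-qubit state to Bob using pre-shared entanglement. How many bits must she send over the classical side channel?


Quantum teleportation requires 2 classical bits per qubit teleported.
172 qubit(s) -> 2 * 172 = 344 classical bits

344


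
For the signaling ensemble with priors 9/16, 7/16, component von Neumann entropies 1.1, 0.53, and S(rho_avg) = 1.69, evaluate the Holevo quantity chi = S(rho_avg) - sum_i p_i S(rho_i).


chi = S(rho) - sum_i p_i * S(rho_i)
Weighted entropy = 9/16 * 1.1 + 7/16 * 0.53
= 0.8506
chi = 1.69 - 0.8506
= 0.8394

0.8394


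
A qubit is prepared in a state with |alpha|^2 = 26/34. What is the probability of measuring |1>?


|alpha|^2 = 26/34 = 0.7647
|beta|^2 = 1 - 26/34 = 8/34 = 0.2353
P(|1>) = |beta|^2 = 0.2353

0.2353


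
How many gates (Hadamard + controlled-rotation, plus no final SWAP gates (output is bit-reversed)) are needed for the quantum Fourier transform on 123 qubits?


Hadamard gates: 123
Controlled rotations: n*(n-1)/2 = 123*122/2 = 7503
SWAP gates: 0 (omitted)
Total = 123 + 7503
= 7626

7626


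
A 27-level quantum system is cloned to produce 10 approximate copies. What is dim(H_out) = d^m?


Output space = H^(tensor 10) where dim(H) = 27
dim = 27^10
= 729 (after 2 factors)
= 19683 (after 3 factors)
= 531441 (after 4 factors)
= 14348907 (after 5 factors)
= 387420489 (after 6 factors)
= 10460353203 (after 7 factors)
= 282429536481 (after 8 factors)
= 7625597484987 (after 9 factors)
= 205891132094649 (after 10 factors)
= 205891132094649

205891132094649


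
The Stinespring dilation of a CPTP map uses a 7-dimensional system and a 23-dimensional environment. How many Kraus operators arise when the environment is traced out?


Tracing out the environment in an orthonormal basis {|i>_E} gives Kraus operators K_i = <i|_E U |0>_E.
Number of Kraus operators = dim(H_env) = d_env
= 23

23


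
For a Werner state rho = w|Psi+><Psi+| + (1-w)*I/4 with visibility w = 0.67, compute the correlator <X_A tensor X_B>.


|Psi+> = (|01> + |10>)/sqrt(2)
For the pure Bell state, <X_A X_B> = +1 (Bell-state Pauli correlator).
The maximally-mixed part I/4 has tr(I/4 * P tensor P) = 0 for any traceless Pauli P.
So <X_A X_B>_rho = w * (+1) + (1 - w) * 0
= 0.67 * (+1)
= 0.6700

0.6700
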